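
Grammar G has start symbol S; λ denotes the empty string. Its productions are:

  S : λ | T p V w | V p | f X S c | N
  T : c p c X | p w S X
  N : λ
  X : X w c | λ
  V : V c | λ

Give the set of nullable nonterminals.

Directly nullable (have an λ-production): S, N, X, V.
No other nonterminal has a production whose RHS symbols are all nullable.

{ N, S, V, X }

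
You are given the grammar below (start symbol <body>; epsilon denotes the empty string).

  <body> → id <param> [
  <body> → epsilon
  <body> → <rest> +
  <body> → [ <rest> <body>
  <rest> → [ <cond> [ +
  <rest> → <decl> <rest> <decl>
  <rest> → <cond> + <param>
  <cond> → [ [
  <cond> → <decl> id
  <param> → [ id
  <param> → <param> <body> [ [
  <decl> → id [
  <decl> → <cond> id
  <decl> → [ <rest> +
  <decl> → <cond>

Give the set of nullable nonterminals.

Directly nullable (have an epsilon-production): <body>.
No other nonterminal has a production whose RHS symbols are all nullable.

{ <body> }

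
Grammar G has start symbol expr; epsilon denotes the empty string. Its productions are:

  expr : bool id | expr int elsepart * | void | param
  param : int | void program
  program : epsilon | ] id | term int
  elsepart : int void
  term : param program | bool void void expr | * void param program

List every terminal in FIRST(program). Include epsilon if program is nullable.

program : epsilon contributes epsilon.
program : ] id contributes {]}.
From program : term int: add FIRST(term) = { *, bool, int, void }.
Union: FIRST(program) = { *, ], bool, int, void, epsilon }.

{ *, ], bool, int, void, epsilon }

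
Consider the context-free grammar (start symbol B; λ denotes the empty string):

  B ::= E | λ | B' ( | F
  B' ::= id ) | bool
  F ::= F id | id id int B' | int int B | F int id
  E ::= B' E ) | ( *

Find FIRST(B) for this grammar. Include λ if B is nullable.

{ (, bool, id, int, λ }

From B ::= E: add FIRST(E) = { (, bool, id }.
B ::= λ contributes λ.
From B ::= B' (: add FIRST(B') = { bool, id }.
From B ::= F: add FIRST(F) = { id, int }.
Union: FIRST(B) = { (, bool, id, int, λ }.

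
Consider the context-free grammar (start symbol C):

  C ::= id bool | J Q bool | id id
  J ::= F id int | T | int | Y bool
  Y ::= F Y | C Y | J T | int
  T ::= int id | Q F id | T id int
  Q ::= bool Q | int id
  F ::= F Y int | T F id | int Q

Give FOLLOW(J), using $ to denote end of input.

In C ::= J Q bool: add FIRST(Q bool) = { bool, int }.
In Y ::= J T: add FIRST(T) = { bool, int }.
Union: FOLLOW(J) = { bool, int }.

{ bool, int }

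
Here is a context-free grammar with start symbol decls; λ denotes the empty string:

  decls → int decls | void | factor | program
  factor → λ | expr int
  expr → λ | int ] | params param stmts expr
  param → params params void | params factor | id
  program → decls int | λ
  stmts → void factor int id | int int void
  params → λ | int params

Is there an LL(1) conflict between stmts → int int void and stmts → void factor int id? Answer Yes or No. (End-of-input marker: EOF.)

FIRST(int int void) = { int } and FIRST(void factor int id) = { void }.
The FIRST sets are disjoint and neither alternative is nullable — no conflict.

No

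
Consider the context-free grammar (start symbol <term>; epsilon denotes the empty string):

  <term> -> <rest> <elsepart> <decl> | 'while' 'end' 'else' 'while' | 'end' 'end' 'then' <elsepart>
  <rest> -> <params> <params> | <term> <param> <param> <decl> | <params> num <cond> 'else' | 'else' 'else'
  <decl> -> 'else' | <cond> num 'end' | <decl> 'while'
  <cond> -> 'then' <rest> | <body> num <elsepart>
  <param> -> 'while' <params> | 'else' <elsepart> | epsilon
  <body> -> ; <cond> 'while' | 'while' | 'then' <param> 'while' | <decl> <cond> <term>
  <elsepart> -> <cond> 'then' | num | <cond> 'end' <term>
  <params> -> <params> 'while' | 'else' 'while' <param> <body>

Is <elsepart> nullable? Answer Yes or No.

Nullable nonterminals: <param>.
No production of <elsepart> has an RHS whose symbols are all nullable, so <elsepart> is not nullable.

No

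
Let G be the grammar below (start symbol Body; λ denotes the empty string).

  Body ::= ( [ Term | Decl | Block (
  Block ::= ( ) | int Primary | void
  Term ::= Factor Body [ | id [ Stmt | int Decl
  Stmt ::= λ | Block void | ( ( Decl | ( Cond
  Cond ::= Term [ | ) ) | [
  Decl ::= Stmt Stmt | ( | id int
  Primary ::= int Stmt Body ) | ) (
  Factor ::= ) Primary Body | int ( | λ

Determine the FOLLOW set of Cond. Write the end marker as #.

{ #, (, ), [, id, int, void }

In Stmt ::= ( Cond: Cond is at the end, add FOLLOW(Stmt) = { #, (, ), [, id, int, void }.
Union: FOLLOW(Cond) = { #, (, ), [, id, int, void }.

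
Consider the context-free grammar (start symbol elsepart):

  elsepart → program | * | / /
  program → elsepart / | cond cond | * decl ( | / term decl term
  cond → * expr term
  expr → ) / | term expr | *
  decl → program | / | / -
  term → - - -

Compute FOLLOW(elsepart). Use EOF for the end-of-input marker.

{ EOF, / }

elsepart is the start symbol, so EOF ∈ FOLLOW(elsepart).
In program → elsepart /: add FIRST(/) = { / }.
Union: FOLLOW(elsepart) = { EOF, / }.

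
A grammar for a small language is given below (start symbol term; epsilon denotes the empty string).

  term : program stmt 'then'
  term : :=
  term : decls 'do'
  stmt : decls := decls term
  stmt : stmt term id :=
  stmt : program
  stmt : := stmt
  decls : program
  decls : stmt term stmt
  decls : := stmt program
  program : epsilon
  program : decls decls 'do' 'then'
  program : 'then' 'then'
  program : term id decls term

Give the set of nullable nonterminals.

Directly nullable (have an epsilon-production): program.
stmt : program with every symbol nullable, so stmt is nullable.
decls : program with every symbol nullable, so decls is nullable.
No other nonterminal has a production whose RHS symbols are all nullable.

{ decls, program, stmt }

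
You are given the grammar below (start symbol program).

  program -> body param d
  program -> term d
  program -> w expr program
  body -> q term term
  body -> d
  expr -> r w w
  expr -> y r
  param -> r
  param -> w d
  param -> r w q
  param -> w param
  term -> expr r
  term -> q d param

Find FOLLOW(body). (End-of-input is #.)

In program -> body param d: add FIRST(param d) = { r, w }.
Union: FOLLOW(body) = { r, w }.

{ r, w }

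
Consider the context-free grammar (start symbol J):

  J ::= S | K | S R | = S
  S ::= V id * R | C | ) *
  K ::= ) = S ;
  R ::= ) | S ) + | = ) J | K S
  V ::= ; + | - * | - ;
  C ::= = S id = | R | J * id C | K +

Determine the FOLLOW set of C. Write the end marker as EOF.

{ EOF, ), *, -, ;, =, id }

In S ::= C: C is at the end, add FOLLOW(S) = { EOF, ), *, -, ;, =, id }.
In C ::= J * id C: C is at the end, add FOLLOW(C) = { EOF, ), *, -, ;, =, id }.
Union: FOLLOW(C) = { EOF, ), *, -, ;, =, id }.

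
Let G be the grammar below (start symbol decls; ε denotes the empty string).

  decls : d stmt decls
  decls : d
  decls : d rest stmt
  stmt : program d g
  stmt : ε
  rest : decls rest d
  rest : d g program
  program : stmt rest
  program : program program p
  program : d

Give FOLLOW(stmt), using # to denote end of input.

{ #, d }

In decls : d stmt decls: add FIRST(decls) = { d }.
In decls : d rest stmt: stmt is at the end, add FOLLOW(decls) = { #, d }.
In program : stmt rest: add FIRST(rest) = { d }.
Union: FOLLOW(stmt) = { #, d }.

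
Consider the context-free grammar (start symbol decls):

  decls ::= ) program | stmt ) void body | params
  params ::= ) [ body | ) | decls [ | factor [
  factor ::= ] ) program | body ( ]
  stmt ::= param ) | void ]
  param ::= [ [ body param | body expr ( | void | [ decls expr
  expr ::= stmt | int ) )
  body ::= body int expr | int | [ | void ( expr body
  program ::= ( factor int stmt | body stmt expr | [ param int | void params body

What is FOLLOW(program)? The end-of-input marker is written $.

{ $, [, int, void }

In decls ::= ) program: program is at the end, add FOLLOW(decls) = { $, [, int, void }.
In factor ::= ] ) program: program is at the end, add FOLLOW(factor) = { [, int }.
Union: FOLLOW(program) = { $, [, int, void }.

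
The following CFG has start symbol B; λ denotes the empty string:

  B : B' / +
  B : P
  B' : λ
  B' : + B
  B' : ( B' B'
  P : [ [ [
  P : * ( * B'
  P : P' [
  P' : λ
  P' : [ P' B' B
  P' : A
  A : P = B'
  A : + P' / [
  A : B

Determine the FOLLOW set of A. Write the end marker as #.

In P' : A: A is at the end, add FOLLOW(P') = { (, *, +, /, [ }.
Union: FOLLOW(A) = { (, *, +, /, [ }.

{ (, *, +, /, [ }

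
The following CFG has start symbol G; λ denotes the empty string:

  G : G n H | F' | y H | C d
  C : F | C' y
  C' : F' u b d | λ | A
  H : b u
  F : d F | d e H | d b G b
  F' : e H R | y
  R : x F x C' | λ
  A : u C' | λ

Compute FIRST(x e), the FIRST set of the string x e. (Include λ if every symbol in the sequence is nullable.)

x is a terminal; add {x} and stop.

{ x }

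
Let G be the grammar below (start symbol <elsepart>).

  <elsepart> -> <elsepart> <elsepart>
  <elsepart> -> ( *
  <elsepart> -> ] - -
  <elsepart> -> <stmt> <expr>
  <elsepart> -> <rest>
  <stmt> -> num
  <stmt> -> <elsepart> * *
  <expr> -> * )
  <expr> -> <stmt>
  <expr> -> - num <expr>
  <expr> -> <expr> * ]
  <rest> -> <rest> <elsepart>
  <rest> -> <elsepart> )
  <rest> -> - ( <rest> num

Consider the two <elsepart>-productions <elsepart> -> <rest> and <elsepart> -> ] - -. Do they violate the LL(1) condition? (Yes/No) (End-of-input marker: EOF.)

Yes

FIRST(<rest>) = { (, -, ], num } and FIRST(] - -) = { ] }.
Both contain ], so the two alternatives are not disjoint — LL(1) conflict.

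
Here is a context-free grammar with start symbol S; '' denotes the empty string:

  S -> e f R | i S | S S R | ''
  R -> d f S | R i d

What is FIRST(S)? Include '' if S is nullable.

{ d, e, i, '' }

S -> e f R contributes {e}.
S -> i S contributes {i}.
From S -> S S R: S, S nullable, take FIRST(S) ∪ FIRST(S) ∪ FIRST(R) = { d, e, i }.
S -> '' contributes ''.
Union: FIRST(S) = { d, e, i, '' }.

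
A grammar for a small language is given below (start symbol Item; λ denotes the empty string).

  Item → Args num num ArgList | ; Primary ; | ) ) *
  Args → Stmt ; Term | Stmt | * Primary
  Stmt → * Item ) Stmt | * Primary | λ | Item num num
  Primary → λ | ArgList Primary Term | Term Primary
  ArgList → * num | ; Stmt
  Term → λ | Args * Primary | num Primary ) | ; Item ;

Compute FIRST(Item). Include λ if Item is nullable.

From Item → Args num num ArgList: Args nullable, take FIRST(Args) ∪ {num} = { ), *, ;, num }.
Item → ; Primary ; contributes {;}.
Item → ) ) * contributes {)}.
Union: FIRST(Item) = { ), *, ;, num }.

{ ), *, ;, num }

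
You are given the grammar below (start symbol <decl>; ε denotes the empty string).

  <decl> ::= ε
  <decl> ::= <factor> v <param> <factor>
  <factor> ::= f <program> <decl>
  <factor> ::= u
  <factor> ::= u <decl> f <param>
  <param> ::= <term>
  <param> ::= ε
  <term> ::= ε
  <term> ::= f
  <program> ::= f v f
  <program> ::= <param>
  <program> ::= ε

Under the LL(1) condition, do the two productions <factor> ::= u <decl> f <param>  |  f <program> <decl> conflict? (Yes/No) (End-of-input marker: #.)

FIRST(u <decl> f <param>) = { u } and FIRST(f <program> <decl>) = { f }.
The FIRST sets are disjoint and neither alternative is nullable — no conflict.

No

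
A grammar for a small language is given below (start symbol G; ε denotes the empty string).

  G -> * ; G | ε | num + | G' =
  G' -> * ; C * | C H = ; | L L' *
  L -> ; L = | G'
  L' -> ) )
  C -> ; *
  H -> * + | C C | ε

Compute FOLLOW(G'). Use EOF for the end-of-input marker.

In G -> G' =: add FIRST(=) = { = }.
In L -> G': G' is at the end, add FOLLOW(L) = { ), = }.
Union: FOLLOW(G') = { ), = }.

{ ), = }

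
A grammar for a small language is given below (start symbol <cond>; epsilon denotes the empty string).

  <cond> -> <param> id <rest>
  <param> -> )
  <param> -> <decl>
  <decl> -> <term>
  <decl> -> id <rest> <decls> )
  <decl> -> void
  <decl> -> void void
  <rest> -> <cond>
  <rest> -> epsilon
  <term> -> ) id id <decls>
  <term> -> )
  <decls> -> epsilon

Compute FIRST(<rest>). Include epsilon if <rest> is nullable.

From <rest> -> <cond>: add FIRST(<cond>) = { ), id, void }.
<rest> -> epsilon contributes epsilon.
Union: FIRST(<rest>) = { ), id, void, epsilon }.

{ ), id, void, epsilon }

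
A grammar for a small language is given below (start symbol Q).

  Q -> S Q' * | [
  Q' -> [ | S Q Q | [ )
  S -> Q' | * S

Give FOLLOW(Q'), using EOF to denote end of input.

In Q -> S Q' *: add FIRST(*) = { * }.
In S -> Q': Q' is at the end, add FOLLOW(S) = { *, [ }.
Union: FOLLOW(Q') = { *, [ }.

{ *, [ }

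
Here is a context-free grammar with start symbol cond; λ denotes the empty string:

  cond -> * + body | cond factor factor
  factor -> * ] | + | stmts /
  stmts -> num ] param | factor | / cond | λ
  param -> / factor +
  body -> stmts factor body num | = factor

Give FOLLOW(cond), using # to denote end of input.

{ #, *, +, /, num }

cond is the start symbol, so # ∈ FOLLOW(cond).
In cond -> cond factor factor: add FIRST(factor factor) = { *, +, /, num }.
In stmts -> / cond: cond is at the end, add FOLLOW(stmts) = { *, +, /, num }.
Union: FOLLOW(cond) = { #, *, +, /, num }.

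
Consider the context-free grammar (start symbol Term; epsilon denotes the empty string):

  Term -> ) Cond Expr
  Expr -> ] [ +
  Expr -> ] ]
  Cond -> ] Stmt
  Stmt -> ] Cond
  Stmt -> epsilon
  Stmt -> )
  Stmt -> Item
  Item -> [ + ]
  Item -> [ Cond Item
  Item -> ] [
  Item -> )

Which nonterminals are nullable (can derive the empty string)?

Directly nullable (have an epsilon-production): Stmt.
No other nonterminal has a production whose RHS symbols are all nullable.

{ Stmt }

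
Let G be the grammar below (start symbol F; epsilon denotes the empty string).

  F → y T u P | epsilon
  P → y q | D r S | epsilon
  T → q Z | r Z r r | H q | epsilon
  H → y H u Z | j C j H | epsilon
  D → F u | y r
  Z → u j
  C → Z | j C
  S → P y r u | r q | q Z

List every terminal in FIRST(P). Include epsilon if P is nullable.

P → y q contributes {y}.
From P → D r S: add FIRST(D) = { u, y }.
P → epsilon contributes epsilon.
Union: FIRST(P) = { u, y, epsilon }.

{ u, y, epsilon }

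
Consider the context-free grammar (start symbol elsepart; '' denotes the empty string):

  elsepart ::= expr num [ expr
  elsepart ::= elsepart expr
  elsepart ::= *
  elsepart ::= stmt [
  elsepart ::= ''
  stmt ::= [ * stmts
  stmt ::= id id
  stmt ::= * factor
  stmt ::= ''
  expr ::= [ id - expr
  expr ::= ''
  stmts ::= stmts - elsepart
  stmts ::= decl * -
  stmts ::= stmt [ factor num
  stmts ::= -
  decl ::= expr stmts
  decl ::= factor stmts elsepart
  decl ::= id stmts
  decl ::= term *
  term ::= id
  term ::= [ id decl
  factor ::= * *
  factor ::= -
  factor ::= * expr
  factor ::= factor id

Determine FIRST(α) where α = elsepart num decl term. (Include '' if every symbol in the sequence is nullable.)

Add FIRST(elsepart)\{''} = { *, [, id, num }; elsepart is nullable, continue.
num is a terminal; add {num} and stop.

{ *, [, id, num }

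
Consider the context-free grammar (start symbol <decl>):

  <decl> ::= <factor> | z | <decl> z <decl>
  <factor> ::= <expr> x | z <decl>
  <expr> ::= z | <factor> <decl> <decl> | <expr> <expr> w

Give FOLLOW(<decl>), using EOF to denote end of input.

<decl> is the start symbol, so EOF ∈ FOLLOW(<decl>).
In <decl> ::= <decl> z <decl>: add FIRST(z <decl>) = { z }.
In <decl> ::= <decl> z <decl>: <decl> is at the end, add FOLLOW(<decl>) = { EOF, w, x, z }.
In <factor> ::= z <decl>: <decl> is at the end, add FOLLOW(<factor>) = { EOF, w, x, z }.
In <expr> ::= <factor> <decl> <decl>: add FIRST(<decl>) = { z }.
In <expr> ::= <factor> <decl> <decl>: <decl> is at the end, add FOLLOW(<expr>) = { w, x, z }.
Union: FOLLOW(<decl>) = { EOF, w, x, z }.

{ EOF, w, x, z }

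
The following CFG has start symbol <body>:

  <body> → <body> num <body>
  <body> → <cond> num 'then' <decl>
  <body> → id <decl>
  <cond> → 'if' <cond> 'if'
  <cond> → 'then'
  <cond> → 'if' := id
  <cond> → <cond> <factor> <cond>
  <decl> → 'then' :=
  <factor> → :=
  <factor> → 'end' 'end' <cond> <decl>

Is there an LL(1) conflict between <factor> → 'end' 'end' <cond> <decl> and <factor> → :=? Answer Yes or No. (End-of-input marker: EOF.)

No

FIRST('end' 'end' <cond> <decl>) = { 'end' } and FIRST(:=) = { := }.
The FIRST sets are disjoint and neither alternative is nullable — no conflict.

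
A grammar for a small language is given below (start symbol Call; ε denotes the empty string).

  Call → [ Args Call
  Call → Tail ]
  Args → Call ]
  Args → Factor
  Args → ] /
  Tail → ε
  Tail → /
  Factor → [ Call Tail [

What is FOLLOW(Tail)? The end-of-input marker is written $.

{ [, ] }

In Call → Tail ]: add FIRST(]) = { ] }.
In Factor → [ Call Tail [: add FIRST([) = { [ }.
Union: FOLLOW(Tail) = { [, ] }.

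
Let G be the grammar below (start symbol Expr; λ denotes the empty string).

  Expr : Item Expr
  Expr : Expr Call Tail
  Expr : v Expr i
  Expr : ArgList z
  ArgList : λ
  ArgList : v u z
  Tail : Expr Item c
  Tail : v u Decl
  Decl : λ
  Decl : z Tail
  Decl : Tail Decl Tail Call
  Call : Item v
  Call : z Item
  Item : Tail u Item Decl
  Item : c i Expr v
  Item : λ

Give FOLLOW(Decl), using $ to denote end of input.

{ $, c, i, u, v, z }

In Tail : v u Decl: Decl is at the end, add FOLLOW(Tail) = { $, c, i, u, v, z }.
In Decl : Tail Decl Tail Call: add FIRST(Tail Call) = { c, v, z }.
In Item : Tail u Item Decl: Decl is at the end, add FOLLOW(Item) = { $, c, i, u, v, z }.
Union: FOLLOW(Decl) = { $, c, i, u, v, z }.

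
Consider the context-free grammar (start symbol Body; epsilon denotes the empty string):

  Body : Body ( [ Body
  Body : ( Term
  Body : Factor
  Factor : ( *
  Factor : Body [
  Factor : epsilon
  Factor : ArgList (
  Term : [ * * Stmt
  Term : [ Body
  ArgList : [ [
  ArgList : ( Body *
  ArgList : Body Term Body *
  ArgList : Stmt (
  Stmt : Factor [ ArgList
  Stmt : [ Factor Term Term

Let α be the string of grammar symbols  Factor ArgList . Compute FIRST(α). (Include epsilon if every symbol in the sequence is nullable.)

Add FIRST(Factor)\{epsilon} = { (, [ }; Factor is nullable, continue.
Add FIRST(ArgList) = { (, [ }; ArgList is not nullable, stop.

{ (, [ }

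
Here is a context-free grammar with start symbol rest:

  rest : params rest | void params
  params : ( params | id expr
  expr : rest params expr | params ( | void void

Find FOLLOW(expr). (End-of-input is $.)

{ $, (, id, void }

In params : id expr: expr is at the end, add FOLLOW(params) = { $, (, id, void }.
In expr : rest params expr: expr is at the end, add FOLLOW(expr) = { $, (, id, void }.
Union: FOLLOW(expr) = { $, (, id, void }.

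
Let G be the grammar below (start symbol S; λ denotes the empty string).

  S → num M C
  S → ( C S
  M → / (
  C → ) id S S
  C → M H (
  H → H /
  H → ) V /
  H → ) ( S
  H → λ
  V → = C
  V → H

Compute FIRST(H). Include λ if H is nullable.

{ ), /, λ }

From H → H /: H nullable, take FIRST(H) ∪ {/} = { ), / }.
H → ) V / contributes {)}.
H → ) ( S contributes {)}.
H → λ contributes λ.
Union: FIRST(H) = { ), /, λ }.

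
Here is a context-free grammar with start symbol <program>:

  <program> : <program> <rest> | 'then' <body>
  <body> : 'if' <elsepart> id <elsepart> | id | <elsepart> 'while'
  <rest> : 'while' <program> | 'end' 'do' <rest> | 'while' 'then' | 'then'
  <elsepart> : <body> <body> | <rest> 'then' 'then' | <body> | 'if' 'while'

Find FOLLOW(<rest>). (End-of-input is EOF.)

In <program> : <program> <rest>: <rest> is at the end, add FOLLOW(<program>) = { EOF, 'end', 'then', 'while' }.
In <rest> : 'end' 'do' <rest>: <rest> is at the end, add FOLLOW(<rest>) = { EOF, 'end', 'then', 'while' }.
In <elsepart> : <rest> 'then' 'then': add FIRST('then' 'then') = { 'then' }.
Union: FOLLOW(<rest>) = { EOF, 'end', 'then', 'while' }.

{ EOF, 'end', 'then', 'while' }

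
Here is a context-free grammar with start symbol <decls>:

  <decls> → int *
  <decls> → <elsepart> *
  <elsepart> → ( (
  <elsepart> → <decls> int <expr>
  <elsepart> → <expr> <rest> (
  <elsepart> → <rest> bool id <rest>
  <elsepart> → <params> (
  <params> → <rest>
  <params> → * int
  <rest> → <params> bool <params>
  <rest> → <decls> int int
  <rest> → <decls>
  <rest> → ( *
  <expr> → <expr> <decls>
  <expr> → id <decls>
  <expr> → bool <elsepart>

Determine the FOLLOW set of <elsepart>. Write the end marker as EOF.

{ (, *, bool, id, int }

In <decls> → <elsepart> *: add FIRST(*) = { * }.
In <expr> → bool <elsepart>: <elsepart> is at the end, add FOLLOW(<expr>) = { (, *, bool, id, int }.
Union: FOLLOW(<elsepart>) = { (, *, bool, id, int }.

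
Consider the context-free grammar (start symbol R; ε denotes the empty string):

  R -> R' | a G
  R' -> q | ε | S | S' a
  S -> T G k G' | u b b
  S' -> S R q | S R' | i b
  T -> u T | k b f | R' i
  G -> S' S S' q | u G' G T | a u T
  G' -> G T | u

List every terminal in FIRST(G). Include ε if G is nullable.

From G -> S' S S' q: add FIRST(S') = { i, k, q, u }.
G -> u G' G T contributes {u}.
G -> a u T contributes {a}.
Union: FIRST(G) = { a, i, k, q, u }.

{ a, i, k, q, u }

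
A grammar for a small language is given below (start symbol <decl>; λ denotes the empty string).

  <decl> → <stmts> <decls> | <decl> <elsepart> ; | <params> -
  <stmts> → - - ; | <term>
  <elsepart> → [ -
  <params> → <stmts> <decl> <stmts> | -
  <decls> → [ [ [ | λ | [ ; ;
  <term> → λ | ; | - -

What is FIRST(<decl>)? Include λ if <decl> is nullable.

{ -, ;, [, λ }

From <decl> → <stmts> <decls>: <stmts>, <decls> nullable, take FIRST(<stmts>) ∪ FIRST(<decls>) = { -, ;, [ }; also λ since the whole RHS is nullable.
From <decl> → <decl> <elsepart> ;: <decl> nullable, take FIRST(<decl>) ∪ FIRST(<elsepart>) = { -, ;, [ }.
From <decl> → <params> -: <params> nullable, take FIRST(<params>) ∪ {-} = { -, ;, [ }.
Union: FIRST(<decl>) = { -, ;, [, λ }.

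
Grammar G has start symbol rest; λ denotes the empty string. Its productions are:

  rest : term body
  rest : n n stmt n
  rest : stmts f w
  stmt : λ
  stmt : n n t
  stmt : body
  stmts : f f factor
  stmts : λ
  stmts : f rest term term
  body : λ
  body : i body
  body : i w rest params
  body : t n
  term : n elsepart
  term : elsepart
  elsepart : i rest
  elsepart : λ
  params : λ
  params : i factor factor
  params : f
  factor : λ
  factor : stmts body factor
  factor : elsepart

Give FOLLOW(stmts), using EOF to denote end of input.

In rest : stmts f w: add FIRST(f w) = { f }.
In factor : stmts body factor: add FIRST(body factor)\{λ} = { f, i, t }.
  Since body factor is nullable, also add FOLLOW(factor) = { EOF, f, i, n, t }.
Union: FOLLOW(stmts) = { EOF, f, i, n, t }.

{ EOF, f, i, n, t }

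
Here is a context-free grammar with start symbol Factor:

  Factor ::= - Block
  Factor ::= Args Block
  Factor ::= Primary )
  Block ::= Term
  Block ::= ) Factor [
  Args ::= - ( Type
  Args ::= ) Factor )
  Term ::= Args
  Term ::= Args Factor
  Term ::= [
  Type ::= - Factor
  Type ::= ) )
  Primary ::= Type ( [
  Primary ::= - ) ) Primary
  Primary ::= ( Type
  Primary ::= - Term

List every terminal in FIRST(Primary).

From Primary ::= Type ( [: add FIRST(Type) = { ), - }.
Primary ::= - ) ) Primary contributes {-}.
Primary ::= ( Type contributes {(}.
Primary ::= - Term contributes {-}.
Union: FIRST(Primary) = { (, ), - }.

{ (, ), - }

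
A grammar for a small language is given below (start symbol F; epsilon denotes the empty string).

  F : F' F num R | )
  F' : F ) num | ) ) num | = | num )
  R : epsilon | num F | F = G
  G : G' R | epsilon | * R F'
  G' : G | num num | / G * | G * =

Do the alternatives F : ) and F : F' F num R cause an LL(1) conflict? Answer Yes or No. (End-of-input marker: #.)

Yes

FIRST()) = { ) } and FIRST(F' F num R) = { ), =, num }.
Both contain ), so the two alternatives are not disjoint — LL(1) conflict.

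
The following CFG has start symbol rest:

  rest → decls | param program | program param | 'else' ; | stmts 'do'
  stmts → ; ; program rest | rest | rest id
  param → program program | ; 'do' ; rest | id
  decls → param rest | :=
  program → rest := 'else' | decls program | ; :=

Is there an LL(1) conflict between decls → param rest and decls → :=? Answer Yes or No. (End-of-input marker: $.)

Yes

FIRST(param rest) = { 'else', :=, ;, id } and FIRST(:=) = { := }.
Both contain :=, so the two alternatives are not disjoint — LL(1) conflict.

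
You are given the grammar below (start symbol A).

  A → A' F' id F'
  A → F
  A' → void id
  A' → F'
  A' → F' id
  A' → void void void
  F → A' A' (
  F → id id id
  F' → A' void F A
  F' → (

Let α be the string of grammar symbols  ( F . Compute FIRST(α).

( is a terminal; add {(} and stop.

{ ( }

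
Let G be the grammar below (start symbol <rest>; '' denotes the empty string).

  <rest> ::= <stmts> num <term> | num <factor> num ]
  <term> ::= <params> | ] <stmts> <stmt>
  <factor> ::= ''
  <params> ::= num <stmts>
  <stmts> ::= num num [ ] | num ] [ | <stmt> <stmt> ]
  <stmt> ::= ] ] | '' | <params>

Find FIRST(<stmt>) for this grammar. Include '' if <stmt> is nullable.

<stmt> ::= ] ] contributes {]}.
<stmt> ::= '' contributes ''.
From <stmt> ::= <params>: add FIRST(<params>) = { num }.
Union: FIRST(<stmt>) = { ], num, '' }.

{ ], num, '' }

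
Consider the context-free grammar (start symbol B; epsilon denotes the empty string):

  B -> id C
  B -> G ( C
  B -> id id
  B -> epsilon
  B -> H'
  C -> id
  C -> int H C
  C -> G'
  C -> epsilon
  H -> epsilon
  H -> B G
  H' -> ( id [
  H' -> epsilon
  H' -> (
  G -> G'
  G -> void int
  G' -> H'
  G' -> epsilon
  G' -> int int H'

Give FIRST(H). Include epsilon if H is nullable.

H -> epsilon contributes epsilon.
From H -> B G: B, G nullable, take FIRST(B) ∪ FIRST(G) = { (, id, int, void }; also epsilon since the whole RHS is nullable.
Union: FIRST(H) = { (, id, int, void, epsilon }.

{ (, id, int, void, epsilon }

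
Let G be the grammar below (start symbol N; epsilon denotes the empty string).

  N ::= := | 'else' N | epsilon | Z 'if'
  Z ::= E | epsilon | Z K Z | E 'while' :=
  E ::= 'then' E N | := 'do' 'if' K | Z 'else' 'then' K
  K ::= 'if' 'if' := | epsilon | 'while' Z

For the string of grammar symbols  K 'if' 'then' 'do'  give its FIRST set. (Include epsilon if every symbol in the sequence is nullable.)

{ 'if', 'while' }

Add FIRST(K)\{epsilon} = { 'if', 'while' }; K is nullable, continue.
'if' is a terminal; add {'if'} and stop.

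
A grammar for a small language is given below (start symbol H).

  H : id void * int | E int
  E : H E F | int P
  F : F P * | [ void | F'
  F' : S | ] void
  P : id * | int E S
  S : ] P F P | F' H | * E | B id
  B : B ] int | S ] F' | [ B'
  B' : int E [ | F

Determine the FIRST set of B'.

B' : int E [ contributes {int}.
From B' : F: add FIRST(F) = { *, [, ] }.
Union: FIRST(B') = { *, [, ], int }.

{ *, [, ], int }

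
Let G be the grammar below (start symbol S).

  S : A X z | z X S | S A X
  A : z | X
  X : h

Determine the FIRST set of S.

From S : A X z: add FIRST(A) = { h, z }.
S : z X S contributes {z}.
From S : S A X: add FIRST(S) = { h, z }.
Union: FIRST(S) = { h, z }.

{ h, z }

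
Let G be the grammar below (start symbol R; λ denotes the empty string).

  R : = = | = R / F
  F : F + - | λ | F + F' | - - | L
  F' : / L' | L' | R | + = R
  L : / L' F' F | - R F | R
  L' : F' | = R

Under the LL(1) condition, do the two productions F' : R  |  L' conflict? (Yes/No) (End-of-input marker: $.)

FIRST(R) = { = } and FIRST(L') = { +, /, = }.
Both contain =, so the two alternatives are not disjoint — LL(1) conflict.

Yes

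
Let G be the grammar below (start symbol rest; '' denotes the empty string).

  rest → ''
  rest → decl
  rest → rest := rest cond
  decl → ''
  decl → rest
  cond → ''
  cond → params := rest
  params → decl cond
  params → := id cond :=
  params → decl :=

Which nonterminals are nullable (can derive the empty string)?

{ cond, decl, params, rest }

Directly nullable (have an ''-production): rest, decl, cond.
params → decl cond with every symbol nullable, so params is nullable.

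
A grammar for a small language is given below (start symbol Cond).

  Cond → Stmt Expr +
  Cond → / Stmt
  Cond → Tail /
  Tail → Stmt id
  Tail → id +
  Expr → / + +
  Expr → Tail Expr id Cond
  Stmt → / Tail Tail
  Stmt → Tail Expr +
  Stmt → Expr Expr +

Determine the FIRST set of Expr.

{ /, id }

Expr → / + + contributes {/}.
From Expr → Tail Expr id Cond: add FIRST(Tail) = { /, id }.
Union: FIRST(Expr) = { /, id }.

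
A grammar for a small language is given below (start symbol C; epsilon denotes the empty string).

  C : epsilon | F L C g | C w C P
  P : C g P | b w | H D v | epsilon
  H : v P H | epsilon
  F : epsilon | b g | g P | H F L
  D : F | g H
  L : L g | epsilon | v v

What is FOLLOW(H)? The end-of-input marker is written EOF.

{ b, g, v, w }

In P : H D v: add FIRST(D v) = { b, g, v }.
In H : v P H: H is at the end, add FOLLOW(H) = { b, g, v, w }.
In F : H F L: add FIRST(F L)\{epsilon} = { b, g, v }.
  Since F L is nullable, also add FOLLOW(F) = { b, g, v, w }.
In D : g H: H is at the end, add FOLLOW(D) = { v }.
Union: FOLLOW(H) = { b, g, v, w }.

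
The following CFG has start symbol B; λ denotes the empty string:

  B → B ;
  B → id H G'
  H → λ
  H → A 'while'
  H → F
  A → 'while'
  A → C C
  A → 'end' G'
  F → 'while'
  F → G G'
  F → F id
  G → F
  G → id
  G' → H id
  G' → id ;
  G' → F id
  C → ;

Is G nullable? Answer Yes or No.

Nullable nonterminals: H.
No production of G has an RHS whose symbols are all nullable, so G is not nullable.

No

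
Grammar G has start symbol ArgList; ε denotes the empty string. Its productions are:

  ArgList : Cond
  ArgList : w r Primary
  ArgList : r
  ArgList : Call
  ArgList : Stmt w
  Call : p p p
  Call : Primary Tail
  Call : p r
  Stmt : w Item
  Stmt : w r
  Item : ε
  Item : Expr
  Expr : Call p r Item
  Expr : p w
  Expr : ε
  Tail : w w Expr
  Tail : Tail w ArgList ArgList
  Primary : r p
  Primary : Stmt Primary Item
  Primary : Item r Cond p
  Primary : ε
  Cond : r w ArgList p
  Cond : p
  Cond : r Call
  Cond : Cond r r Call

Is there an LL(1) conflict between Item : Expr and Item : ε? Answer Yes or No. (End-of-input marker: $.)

FIRST(Expr) = { p, r, w, ε } and FIRST(ε) = { ε }.
Both alternatives are nullable, violating the LL(1) condition.

Yes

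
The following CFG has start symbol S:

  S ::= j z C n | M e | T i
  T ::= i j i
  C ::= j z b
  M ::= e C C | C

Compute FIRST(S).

{ e, i, j }

S ::= j z C n contributes {j}.
From S ::= M e: add FIRST(M) = { e, j }.
From S ::= T i: add FIRST(T) = { i }.
Union: FIRST(S) = { e, i, j }.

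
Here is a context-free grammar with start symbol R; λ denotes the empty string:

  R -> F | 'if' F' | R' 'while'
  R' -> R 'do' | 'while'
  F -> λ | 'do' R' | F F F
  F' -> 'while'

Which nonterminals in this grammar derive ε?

{ F, R }

Directly nullable (have an λ-production): F.
R -> F with every symbol nullable, so R is nullable.
No other nonterminal has a production whose RHS symbols are all nullable.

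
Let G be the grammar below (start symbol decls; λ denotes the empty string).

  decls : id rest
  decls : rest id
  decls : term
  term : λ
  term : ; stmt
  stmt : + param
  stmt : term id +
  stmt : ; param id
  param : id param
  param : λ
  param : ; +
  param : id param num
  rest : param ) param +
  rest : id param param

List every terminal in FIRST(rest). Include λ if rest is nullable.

From rest : param ) param +: param nullable, take FIRST(param) ∪ {)} = { ), ;, id }.
rest : id param param contributes {id}.
Union: FIRST(rest) = { ), ;, id }.

{ ), ;, id }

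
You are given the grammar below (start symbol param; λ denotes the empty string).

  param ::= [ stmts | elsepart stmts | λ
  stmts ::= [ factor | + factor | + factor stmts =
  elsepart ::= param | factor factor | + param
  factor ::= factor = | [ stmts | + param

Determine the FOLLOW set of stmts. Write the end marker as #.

In param ::= [ stmts: stmts is at the end, add FOLLOW(param) = { #, +, =, [ }.
In param ::= elsepart stmts: stmts is at the end, add FOLLOW(param) = { #, +, =, [ }.
In stmts ::= + factor stmts =: add FIRST(=) = { = }.
In factor ::= [ stmts: stmts is at the end, add FOLLOW(factor) = { #, +, =, [ }.
Union: FOLLOW(stmts) = { #, +, =, [ }.

{ #, +, =, [ }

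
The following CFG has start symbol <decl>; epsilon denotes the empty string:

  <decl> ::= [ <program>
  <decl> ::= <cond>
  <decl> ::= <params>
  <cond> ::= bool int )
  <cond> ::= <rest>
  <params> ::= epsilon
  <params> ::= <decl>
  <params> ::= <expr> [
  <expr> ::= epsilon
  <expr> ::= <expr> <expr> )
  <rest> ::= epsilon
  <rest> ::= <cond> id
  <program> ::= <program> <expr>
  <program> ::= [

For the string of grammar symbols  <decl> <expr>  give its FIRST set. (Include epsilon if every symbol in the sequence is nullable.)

Add FIRST(<decl>)\{epsilon} = { ), [, bool, id }; <decl> is nullable, continue.
Add FIRST(<expr>)\{epsilon} = { ) }; <expr> is nullable, continue.
Every symbol is nullable, so include epsilon.

{ ), [, bool, id, epsilon }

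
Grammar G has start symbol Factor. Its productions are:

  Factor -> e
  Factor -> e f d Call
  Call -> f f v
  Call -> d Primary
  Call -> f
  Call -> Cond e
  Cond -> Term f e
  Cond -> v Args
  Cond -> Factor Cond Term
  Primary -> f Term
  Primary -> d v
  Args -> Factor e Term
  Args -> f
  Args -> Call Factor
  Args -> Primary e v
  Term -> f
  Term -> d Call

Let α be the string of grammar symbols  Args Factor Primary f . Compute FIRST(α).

{ d, e, f, v }

Add FIRST(Args) = { d, e, f, v }; Args is not nullable, stop.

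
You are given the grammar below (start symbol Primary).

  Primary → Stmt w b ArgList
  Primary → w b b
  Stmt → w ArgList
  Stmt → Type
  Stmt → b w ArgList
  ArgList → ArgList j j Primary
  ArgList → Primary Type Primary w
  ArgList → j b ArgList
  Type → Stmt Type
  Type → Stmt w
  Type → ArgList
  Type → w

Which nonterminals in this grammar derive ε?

{ } (none)

No nonterminal has an empty production or an RHS whose symbols are all nullable.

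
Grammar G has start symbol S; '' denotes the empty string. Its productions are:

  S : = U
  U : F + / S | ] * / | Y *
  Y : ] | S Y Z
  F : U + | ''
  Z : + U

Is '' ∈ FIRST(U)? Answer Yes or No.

No

Nullable nonterminals: F.
No production of U has an RHS whose symbols are all nullable, so U is not nullable.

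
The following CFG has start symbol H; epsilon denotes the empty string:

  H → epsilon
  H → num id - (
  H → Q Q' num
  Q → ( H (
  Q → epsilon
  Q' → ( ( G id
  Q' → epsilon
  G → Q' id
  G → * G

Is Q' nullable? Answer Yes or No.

Q' has an epsilon-production, so Q' ⇒ epsilon.

Yes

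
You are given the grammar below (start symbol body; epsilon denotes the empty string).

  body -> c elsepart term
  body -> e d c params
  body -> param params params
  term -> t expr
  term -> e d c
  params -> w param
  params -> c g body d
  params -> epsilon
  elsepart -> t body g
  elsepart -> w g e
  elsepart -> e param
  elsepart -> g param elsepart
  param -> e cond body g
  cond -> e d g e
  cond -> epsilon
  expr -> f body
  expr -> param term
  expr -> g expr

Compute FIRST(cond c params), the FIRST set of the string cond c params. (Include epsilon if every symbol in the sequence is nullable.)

{ c, e }

Add FIRST(cond)\{epsilon} = { e }; cond is nullable, continue.
c is a terminal; add {c} and stop.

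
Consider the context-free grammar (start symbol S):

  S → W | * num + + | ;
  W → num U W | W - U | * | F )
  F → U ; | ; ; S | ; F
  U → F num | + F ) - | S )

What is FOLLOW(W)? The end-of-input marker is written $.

In S → W: W is at the end, add FOLLOW(S) = { $, ), num }.
In W → num U W: W is at the end, add FOLLOW(W) = { $, ), -, num }.
In W → W - U: add FIRST(- U) = { - }.
Union: FOLLOW(W) = { $, ), -, num }.

{ $, ), -, num }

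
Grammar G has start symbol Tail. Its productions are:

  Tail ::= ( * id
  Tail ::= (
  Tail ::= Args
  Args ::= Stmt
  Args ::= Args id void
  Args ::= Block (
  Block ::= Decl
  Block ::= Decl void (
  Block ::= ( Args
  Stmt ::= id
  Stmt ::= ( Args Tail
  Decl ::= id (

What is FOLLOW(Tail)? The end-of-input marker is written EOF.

{ EOF, (, id }

Tail is the start symbol, so EOF ∈ FOLLOW(Tail).
In Stmt ::= ( Args Tail: Tail is at the end, add FOLLOW(Stmt) = { EOF, (, id }.
Union: FOLLOW(Tail) = { EOF, (, id }.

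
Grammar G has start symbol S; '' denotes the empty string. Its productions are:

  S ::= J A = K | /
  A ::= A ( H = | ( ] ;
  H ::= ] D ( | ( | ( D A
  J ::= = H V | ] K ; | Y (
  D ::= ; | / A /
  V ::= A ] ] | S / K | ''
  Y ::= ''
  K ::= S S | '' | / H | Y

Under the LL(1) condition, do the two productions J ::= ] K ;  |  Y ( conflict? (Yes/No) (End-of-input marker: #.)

No

FIRST(] K ;) = { ] } and FIRST(Y () = { ( }.
The FIRST sets are disjoint and neither alternative is nullable — no conflict.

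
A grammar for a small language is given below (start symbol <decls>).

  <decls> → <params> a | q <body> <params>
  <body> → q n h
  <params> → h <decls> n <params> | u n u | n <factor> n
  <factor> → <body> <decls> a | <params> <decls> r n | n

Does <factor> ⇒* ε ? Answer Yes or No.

No

No nonterminal in this grammar is nullable.
No production of <factor> has an RHS whose symbols are all nullable, so <factor> is not nullable.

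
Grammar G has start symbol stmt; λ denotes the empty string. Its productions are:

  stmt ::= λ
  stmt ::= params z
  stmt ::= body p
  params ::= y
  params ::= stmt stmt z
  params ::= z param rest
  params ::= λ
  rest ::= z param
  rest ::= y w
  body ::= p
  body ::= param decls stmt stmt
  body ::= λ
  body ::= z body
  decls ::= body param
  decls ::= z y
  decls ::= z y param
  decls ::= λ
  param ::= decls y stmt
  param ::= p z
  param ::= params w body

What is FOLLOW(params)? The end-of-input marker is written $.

In stmt ::= params z: add FIRST(z) = { z }.
In param ::= params w body: add FIRST(w body) = { w }.
Union: FOLLOW(params) = { w, z }.

{ w, z }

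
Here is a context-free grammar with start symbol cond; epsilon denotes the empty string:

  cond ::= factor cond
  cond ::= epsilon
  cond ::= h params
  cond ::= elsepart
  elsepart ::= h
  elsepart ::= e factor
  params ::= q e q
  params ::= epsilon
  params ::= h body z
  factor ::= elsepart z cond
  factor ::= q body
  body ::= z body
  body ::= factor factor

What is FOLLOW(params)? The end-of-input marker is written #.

In cond ::= h params: params is at the end, add FOLLOW(cond) = { #, e, h, q, z }.
Union: FOLLOW(params) = { #, e, h, q, z }.

{ #, e, h, q, z }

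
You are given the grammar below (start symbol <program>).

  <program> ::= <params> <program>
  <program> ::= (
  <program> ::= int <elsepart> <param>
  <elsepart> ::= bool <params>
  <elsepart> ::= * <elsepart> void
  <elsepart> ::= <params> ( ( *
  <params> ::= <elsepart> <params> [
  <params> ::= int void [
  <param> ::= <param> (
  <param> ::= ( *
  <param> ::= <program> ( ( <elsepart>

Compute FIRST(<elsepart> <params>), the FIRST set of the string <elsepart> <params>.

Add FIRST(<elsepart>) = { *, bool, int }; <elsepart> is not nullable, stop.

{ *, bool, int }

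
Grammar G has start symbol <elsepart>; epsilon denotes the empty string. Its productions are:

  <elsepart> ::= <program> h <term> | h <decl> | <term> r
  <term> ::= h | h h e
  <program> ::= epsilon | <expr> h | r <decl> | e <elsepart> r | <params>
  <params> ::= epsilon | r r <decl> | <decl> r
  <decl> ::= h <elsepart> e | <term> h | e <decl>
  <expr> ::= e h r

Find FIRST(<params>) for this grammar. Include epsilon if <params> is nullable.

{ e, h, r, epsilon }

<params> ::= epsilon contributes epsilon.
<params> ::= r r <decl> contributes {r}.
From <params> ::= <decl> r: add FIRST(<decl>) = { e, h }.
Union: FIRST(<params>) = { e, h, r, epsilon }.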